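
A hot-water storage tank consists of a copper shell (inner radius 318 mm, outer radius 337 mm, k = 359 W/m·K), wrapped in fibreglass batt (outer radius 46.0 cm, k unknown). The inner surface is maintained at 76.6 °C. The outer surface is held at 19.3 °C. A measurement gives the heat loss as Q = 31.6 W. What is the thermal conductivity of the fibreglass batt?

k = 0.0348 W/m·K

ΣR = ΔT/Q = |76.6 − 19.3|/31.6 = 1.813 K/W
Known resistances:
  R_copper = (1/0.318 − 1/0.337)/(4πk) = 0.1773/(4π·359) = 3.930×10^-5 K/W
R_fibreglass batt = ΣR − ΣR_known = 1.813 − 3.930×10^-5 = 1.813 K/W
(1/r₁−1/r₂)/(4πk) = 1.813 ⇒ k = 0.7934/(4π·1.813) = 0.0348 W/m·K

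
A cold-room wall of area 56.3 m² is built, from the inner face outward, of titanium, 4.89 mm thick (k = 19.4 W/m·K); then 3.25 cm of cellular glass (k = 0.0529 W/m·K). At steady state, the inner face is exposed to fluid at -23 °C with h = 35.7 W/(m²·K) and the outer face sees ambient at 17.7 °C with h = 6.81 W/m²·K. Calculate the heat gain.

Q = 2900 W

Resistance network (inner→outer):
  R_conv,in = 1/(hA) = 1/(35.7·56.3) = 4.975×10^-4 K/W
  R_titanium = L/(kA) = 0.00489/(19.4·56.3) = 4.477×10^-6 K/W
  R_cellular glass = L/(kA) = 0.0325/(0.0529·56.3) = 0.01091 K/W
  R_conv,out = 1/(hA) = 1/(6.81·56.3) = 0.002608 K/W
ΣR = 4.975×10^-4 + 4.477×10^-6 + 0.01091 + 0.002608 = 0.01402 K/W
Q = ΔT/ΣR = (-23 °C − 17.7 °C)/0.01402 = -2900 W
(Negative Q ⇒ heat flows inward; heat gain = 2900 W.)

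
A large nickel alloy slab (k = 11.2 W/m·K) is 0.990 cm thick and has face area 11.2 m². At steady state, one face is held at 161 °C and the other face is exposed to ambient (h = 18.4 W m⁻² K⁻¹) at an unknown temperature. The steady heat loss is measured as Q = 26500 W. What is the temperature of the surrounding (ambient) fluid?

Sum the resistances:
  R_nickel alloy = L/(kA) = 0.00990/(11.2·11.2) = 7.892×10^-5 K/W
  R_conv,out = 1/(hA) = 1/(18.4·11.2) = 0.004852 K/W
ΣR = 0.004931 K/W
ΔT = Q·ΣR = 26500 × 0.004931 = 130.7 K
Heat flows outward, so T_out = T_in − ΔT = 161 − 130.7 = 30.3 °C

T_out = 30.3 °C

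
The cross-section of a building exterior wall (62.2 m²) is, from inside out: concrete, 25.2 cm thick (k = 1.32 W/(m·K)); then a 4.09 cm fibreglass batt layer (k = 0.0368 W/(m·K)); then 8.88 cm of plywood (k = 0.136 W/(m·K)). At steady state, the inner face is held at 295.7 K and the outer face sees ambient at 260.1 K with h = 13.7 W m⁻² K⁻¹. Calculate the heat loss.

Q = 1090 W

Resistance network (inner→outer):
  R_concrete = L/(kA) = 0.252/(1.32·62.2) = 0.003069 K/W
  R_fibreglass batt = L/(kA) = 0.0409/(0.0368·62.2) = 0.01787 K/W
  R_plywood = L/(kA) = 0.0888/(0.136·62.2) = 0.01050 K/W
  R_conv,out = 1/(hA) = 1/(13.7·62.2) = 0.001174 K/W
ΣR = 0.003069 + 0.01787 + 0.01050 + 0.001174 = 0.03261 K/W
Q = ΔT/ΣR = (295.7 K − 260.1 K)/0.03261 = 1090 W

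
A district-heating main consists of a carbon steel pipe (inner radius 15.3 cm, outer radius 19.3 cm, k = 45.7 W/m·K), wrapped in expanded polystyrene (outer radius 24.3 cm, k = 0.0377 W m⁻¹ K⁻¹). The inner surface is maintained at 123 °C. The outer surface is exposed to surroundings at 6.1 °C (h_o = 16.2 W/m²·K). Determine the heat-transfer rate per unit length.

Q' = 115 W/m

Series thermal resistances, inner to outer:
  R'_carbon steel = ln(0.193/0.153)/(2πk) = 0.2323/(2π·45.7) = 8.088×10^-4 m·K/W
  R'_expanded polystyrene = ln(0.243/0.193)/(2πk) = 0.2304/(2π·0.0377) = 0.9725 m·K/W
  R'_conv,out = 1/(2πr h) = 1/(2π·0.243·16.2) = 0.04043 m·K/W
ΣR = 8.088×10^-4 + 0.9725 + 0.04043 = 1.014 m·K/W
Q' = ΔT/ΣR = (123 °C − 6.1 °C)/1.014 = 115 W/m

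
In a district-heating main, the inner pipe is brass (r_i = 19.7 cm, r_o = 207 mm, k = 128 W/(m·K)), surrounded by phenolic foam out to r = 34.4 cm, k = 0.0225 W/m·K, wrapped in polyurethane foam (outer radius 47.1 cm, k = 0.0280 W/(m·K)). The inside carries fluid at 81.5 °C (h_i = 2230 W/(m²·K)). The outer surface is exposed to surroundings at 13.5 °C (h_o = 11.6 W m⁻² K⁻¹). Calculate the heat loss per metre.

Resistance network (inner→outer):
  R'_conv,in = 1/(2πr h) = 1/(2π·0.197·2230) = 3.623×10^-4 m·K/W
  R'_brass = ln(0.207/0.197)/(2πk) = 0.04952/(2π·128) = 6.157×10^-5 m·K/W
  R'_phenolic foam = ln(0.344/0.207)/(2πk) = 0.5079/(2π·0.0225) = 3.593 m·K/W
  R'_polyurethane foam = ln(0.471/0.344)/(2πk) = 0.3142/(2π·0.0280) = 1.786 m·K/W
  R'_conv,out = 1/(2πr h) = 1/(2π·0.471·11.6) = 0.02913 m·K/W
ΣR = 3.623×10^-4 + 6.157×10^-5 + 3.593 + 1.786 + 0.02913 = 5.409 m·K/W
Q' = ΔT/ΣR = (81.5 °C − 13.5 °C)/5.409 = 12.6 W/m

Q' = 12.6 W/m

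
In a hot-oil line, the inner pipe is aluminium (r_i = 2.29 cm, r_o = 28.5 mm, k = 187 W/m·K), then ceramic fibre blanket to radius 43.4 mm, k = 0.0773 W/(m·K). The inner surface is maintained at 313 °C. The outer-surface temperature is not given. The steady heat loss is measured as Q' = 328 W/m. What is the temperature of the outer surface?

T_out = 28.9 °C

Series resistances:
  R'_aluminium = ln(0.0285/0.0229)/(2πk) = 0.2188/(2π·187) = 1.862×10^-4 m·K/W
  R'_ceramic fibre blanket = ln(0.0434/0.0285)/(2πk) = 0.4206/(2π·0.0773) = 0.8659 m·K/W
ΣR = 0.8661 m·K/W
ΔT = Q'·ΣR = 328 × 0.8661 = 284.1 K
Heat flows outward, so T_out = T_in − ΔT = 313 − 284.1 = 28.9 °C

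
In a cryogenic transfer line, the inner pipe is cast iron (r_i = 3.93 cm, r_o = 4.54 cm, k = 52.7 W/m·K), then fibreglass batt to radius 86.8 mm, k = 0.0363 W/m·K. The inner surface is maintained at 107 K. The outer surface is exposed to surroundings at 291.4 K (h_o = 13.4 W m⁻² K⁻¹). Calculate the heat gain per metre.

Treat each layer as a resistance in series:
  R'_cast iron = ln(0.0454/0.0393)/(2πk) = 0.1443/(2π·52.7) = 4.358×10^-4 m·K/W
  R'_fibreglass batt = ln(0.0868/0.0454)/(2πk) = 0.6481/(2π·0.0363) = 2.842 m·K/W
  R'_conv,out = 1/(2πr h) = 1/(2π·0.0868·13.4) = 0.1368 m·K/W
ΣR = 4.358×10^-4 + 2.842 + 0.1368 = 2.979 m·K/W
Q' = ΔT/ΣR = (107 K − 291.4 K)/2.979 = -61.9 W/m
(Negative Q' ⇒ heat flows inward; heat gain = 61.9 W/m.)

Q' = 61.9 W/m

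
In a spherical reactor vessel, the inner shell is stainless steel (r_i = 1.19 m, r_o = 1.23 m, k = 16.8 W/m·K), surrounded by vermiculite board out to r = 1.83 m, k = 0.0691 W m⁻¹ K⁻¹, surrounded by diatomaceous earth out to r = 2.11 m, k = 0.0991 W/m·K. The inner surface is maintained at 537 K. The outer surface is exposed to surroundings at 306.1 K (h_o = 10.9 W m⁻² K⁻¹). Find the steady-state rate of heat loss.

Q = 629 W

Series thermal resistances, inner to outer:
  R_stainless steel = (1/1.19 − 1/1.23)/(4πk) = 0.02733/(4π·16.8) = 1.294×10^-4 K/W
  R_vermiculite board = (1/1.23 − 1/1.83)/(4πk) = 0.2666/(4π·0.0691) = 0.3070 K/W
  R_diatomaceous earth = (1/1.83 − 1/2.11)/(4πk) = 0.07251/(4π·0.0991) = 0.05823 K/W
  R_conv,out = 1/(4πr²h) = 1/(4π·2.11²·10.9) = 0.001640 K/W
ΣR = 1.294×10^-4 + 0.3070 + 0.05823 + 0.001640 = 0.3670 K/W
Q = ΔT/ΣR = (537 K − 306.1 K)/0.3670 = 629 W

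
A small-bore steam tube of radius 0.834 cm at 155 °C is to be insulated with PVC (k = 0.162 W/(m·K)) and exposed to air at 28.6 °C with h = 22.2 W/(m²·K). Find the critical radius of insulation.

r_cr = 0.730 cm

For a cylinder, r_cr = k_ins/h = 0.162/22.2 = 0.00730 m = 0.730 cm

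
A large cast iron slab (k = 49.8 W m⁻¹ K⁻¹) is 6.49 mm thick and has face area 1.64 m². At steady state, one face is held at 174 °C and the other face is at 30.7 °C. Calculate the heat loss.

Q = kA·ΔT/L = 49.8 × 1.64 × |174 °C − 30.7 °C| / 0.00649 = 1.80×10^6 W

Q = 1800 kW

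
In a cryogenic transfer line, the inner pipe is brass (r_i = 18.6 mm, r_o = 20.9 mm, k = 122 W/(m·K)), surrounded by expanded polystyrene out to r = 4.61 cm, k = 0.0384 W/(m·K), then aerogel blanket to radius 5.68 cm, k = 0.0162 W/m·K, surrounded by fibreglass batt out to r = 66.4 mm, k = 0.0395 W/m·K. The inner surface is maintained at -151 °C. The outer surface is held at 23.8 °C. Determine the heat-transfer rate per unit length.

Resistance network (inner→outer):
  R'_brass = ln(0.0209/0.0186)/(2πk) = 0.1166/(2π·122) = 1.521×10^-4 m·K/W
  R'_expanded polystyrene = ln(0.0461/0.0209)/(2πk) = 0.7911/(2π·0.0384) = 3.279 m·K/W
  R'_aerogel blanket = ln(0.0568/0.0461)/(2πk) = 0.2087/(2π·0.0162) = 2.051 m·K/W
  R'_fibreglass batt = ln(0.0664/0.0568)/(2πk) = 0.1562/(2π·0.0395) = 0.6292 m·K/W
ΣR = 1.521×10^-4 + 3.279 + 2.051 + 0.6292 = 5.959 m·K/W
Q' = ΔT/ΣR = (-151 °C − 23.8 °C)/5.959 = -29.3 W/m
(Negative Q' ⇒ heat flows inward; heat gain = 29.3 W/m.)

Q' = 29.3 W/m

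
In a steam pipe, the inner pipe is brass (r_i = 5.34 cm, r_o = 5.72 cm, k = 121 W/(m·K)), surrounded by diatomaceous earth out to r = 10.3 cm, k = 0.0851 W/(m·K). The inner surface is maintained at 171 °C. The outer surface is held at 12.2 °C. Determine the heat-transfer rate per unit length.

Q' = 144 W/m

Treat each layer as a resistance in series:
  R'_brass = ln(0.0572/0.0534)/(2πk) = 0.06874/(2π·121) = 9.042×10^-5 m·K/W
  R'_diatomaceous earth = ln(0.103/0.0572)/(2πk) = 0.5882/(2π·0.0851) = 1.100 m·K/W
ΣR = 9.042×10^-5 + 1.100 = 1.100 m·K/W
Q' = ΔT/ΣR = (171 °C − 12.2 °C)/1.100 = 144 W/m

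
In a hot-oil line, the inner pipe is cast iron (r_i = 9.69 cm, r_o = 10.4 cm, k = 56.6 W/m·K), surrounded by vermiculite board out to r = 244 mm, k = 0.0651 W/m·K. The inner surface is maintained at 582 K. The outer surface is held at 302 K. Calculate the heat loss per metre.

Resistance network (inner→outer):
  R'_cast iron = ln(0.104/0.0969)/(2πk) = 0.07071/(2π·56.6) = 1.988×10^-4 m·K/W
  R'_vermiculite board = ln(0.244/0.104)/(2πk) = 0.8528/(2π·0.0651) = 2.085 m·K/W
ΣR = 1.988×10^-4 + 2.085 = 2.085 m·K/W
Q' = ΔT/ΣR = (582 K − 302 K)/2.085 = 134 W/m

Q' = 134 W/m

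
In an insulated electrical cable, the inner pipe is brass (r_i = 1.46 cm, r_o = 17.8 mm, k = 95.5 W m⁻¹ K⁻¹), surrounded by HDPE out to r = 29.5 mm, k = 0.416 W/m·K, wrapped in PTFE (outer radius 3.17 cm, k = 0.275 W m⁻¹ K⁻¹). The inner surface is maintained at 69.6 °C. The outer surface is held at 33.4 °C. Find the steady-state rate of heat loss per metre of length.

Q' = 154 W/m

Series thermal resistances, inner to outer:
  R'_brass = ln(0.0178/0.0146)/(2πk) = 0.1982/(2π·95.5) = 3.303×10^-4 m·K/W
  R'_HDPE = ln(0.0295/0.0178)/(2πk) = 0.5052/(2π·0.416) = 0.1933 m·K/W
  R'_PTFE = ln(0.0317/0.0295)/(2πk) = 0.07193/(2π·0.275) = 0.04163 m·K/W
ΣR = 3.303×10^-4 + 0.1933 + 0.04163 = 0.2353 m·K/W
Q' = ΔT/ΣR = (69.6 °C − 33.4 °C)/0.2353 = 154 W/m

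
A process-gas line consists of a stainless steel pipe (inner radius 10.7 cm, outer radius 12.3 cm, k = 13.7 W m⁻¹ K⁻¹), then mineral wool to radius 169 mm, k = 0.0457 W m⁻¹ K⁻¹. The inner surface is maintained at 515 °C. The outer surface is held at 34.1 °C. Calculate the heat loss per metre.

Series thermal resistances, inner to outer:
  R'_stainless steel = ln(0.123/0.107)/(2πk) = 0.1394/(2π·13.7) = 0.001619 m·K/W
  R'_mineral wool = ln(0.169/0.123)/(2πk) = 0.3177/(2π·0.0457) = 1.106 m·K/W
ΣR = 0.001619 + 1.106 = 1.108 m·K/W
Q' = ΔT/ΣR = (515 °C − 34.1 °C)/1.108 = 434 W/m

Q' = 434 W/m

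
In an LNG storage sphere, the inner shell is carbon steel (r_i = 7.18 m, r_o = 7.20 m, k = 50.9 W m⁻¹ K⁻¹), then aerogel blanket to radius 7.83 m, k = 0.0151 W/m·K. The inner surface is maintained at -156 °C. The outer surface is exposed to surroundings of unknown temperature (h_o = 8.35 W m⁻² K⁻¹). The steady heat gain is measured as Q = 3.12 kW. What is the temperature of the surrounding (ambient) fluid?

Series resistances:
  R_carbon steel = (1/7.18 − 1/7.20)/(4πk) = 3.869×10^-4/(4π·50.9) = 6.048×10^-7 K/W
  R_aerogel blanket = (1/7.20 − 1/7.83)/(4πk) = 0.01117/(4π·0.0151) = 0.05889 K/W
  R_conv,out = 1/(4πr²h) = 1/(4π·7.83²·8.35) = 1.554×10^-4 K/W
ΣR = 0.05905 K/W
ΔT = Q·ΣR = 3120 × 0.05905 = 184.2 K
Heat flows inward, so T_out = T_in + ΔT = -156 + 184.2 = 28.2 °C

T_out = 28.2 °C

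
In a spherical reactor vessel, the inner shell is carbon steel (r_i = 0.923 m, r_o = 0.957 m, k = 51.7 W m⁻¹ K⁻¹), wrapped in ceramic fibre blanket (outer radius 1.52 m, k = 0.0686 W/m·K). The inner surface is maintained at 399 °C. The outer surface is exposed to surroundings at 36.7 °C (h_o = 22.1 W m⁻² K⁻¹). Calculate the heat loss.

Resistance network (inner→outer):
  R_carbon steel = (1/0.923 − 1/0.957)/(4πk) = 0.03849/(4π·51.7) = 5.925×10^-5 K/W
  R_ceramic fibre blanket = (1/0.957 − 1/1.52)/(4πk) = 0.3870/(4π·0.0686) = 0.4490 K/W
  R_conv,out = 1/(4πr²h) = 1/(4π·1.52²·22.1) = 0.001559 K/W
ΣR = 5.925×10^-5 + 0.4490 + 0.001559 = 0.4506 K/W
Q = ΔT/ΣR = (399 °C − 36.7 °C)/0.4506 = 804 W

Q = 804 W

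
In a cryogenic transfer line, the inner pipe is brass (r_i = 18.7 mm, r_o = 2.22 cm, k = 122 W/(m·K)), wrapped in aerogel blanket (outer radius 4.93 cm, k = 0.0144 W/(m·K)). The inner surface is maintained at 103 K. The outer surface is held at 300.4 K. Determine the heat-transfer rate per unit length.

Series thermal resistances, inner to outer:
  R'_brass = ln(0.0222/0.0187)/(2πk) = 0.1716/(2π·122) = 2.238×10^-4 m·K/W
  R'_aerogel blanket = ln(0.0493/0.0222)/(2πk) = 0.7978/(2π·0.0144) = 8.818 m·K/W
ΣR = 2.238×10^-4 + 8.818 = 8.818 m·K/W
Q' = ΔT/ΣR = (103 K − 300.4 K)/8.818 = -22.4 W/m
(Negative Q' ⇒ heat flows inward; heat gain = 22.4 W/m.)

Q' = 22.4 W/m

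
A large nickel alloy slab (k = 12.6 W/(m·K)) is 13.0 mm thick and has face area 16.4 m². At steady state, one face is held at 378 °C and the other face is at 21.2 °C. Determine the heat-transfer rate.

Q = 5670 kW

Q = kA·ΔT/L = 12.6 × 16.4 × |378 °C − 21.2 °C| / 0.0130 = 5.67×10^6 W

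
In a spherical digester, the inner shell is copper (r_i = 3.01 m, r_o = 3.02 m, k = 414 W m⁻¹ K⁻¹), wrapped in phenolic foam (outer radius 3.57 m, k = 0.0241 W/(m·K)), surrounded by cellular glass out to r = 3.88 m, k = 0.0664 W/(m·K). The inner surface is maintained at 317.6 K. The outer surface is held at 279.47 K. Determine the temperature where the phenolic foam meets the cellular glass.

T = 284.7 K

Resistance network (inner→outer):
  R_copper = (1/3.01 − 1/3.02)/(4πk) = 0.001100/(4π·414) = 2.115×10^-7 K/W
  R_phenolic foam = (1/3.02 − 1/3.57)/(4πk) = 0.05101/(4π·0.0241) = 0.1684 K/W
  R_cellular glass = (1/3.57 − 1/3.88)/(4πk) = 0.02238/(4π·0.0664) = 0.02682 K/W
ΣR = 2.115×10^-7 + 0.1684 + 0.02682 = 0.1952 K/W
Q = ΔT/ΣR = (317.6 K − 279.47 K)/0.1952 = 195.3 W
From the inner boundary to the phenolic foam/cellular glass interface, ΣR_partial = 0.1684 K/W.
T_interface = T_in − Q·ΣR_partial = 317.6 K − (195.3)(0.1684) = 284.7 K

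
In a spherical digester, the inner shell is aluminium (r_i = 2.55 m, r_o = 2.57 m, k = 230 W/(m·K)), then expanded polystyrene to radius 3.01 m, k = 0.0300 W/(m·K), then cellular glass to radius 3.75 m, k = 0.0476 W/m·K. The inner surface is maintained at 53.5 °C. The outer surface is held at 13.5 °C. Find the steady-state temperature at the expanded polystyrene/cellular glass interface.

Treat each layer as a resistance in series:
  R_aluminium = (1/2.55 − 1/2.57)/(4πk) = 0.003052/(4π·230) = 1.056×10^-6 K/W
  R_expanded polystyrene = (1/2.57 − 1/3.01)/(4πk) = 0.05688/(4π·0.0300) = 0.1509 K/W
  R_cellular glass = (1/3.01 − 1/3.75)/(4πk) = 0.06556/(4π·0.0476) = 0.1096 K/W
ΣR = 1.056×10^-6 + 0.1509 + 0.1096 = 0.2605 K/W
Q = ΔT/ΣR = (53.5 °C − 13.5 °C)/0.2605 = 153.6 W
From the inner boundary to the expanded polystyrene/cellular glass interface, ΣR_partial = 0.1509 K/W.
T_interface = T_in − Q·ΣR_partial = 53.5 °C − (153.6)(0.1509) = 30.3 °C

T = 30.3 °C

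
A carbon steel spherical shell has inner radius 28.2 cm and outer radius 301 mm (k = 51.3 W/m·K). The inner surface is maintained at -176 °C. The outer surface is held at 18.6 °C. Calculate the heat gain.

Q = 4πk·ΔT/(1/r₁ − 1/r₂) = 4π × 51.3 × 194.6 / (1/0.282 − 1/0.301) = 5.60×10^5 W

Q = 560 kW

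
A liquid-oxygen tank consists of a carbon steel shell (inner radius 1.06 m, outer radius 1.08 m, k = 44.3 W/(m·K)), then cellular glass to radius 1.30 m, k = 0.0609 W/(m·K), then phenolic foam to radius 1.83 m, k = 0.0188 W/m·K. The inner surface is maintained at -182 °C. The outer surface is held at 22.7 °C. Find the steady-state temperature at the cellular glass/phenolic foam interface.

T = -145 °C

Treat each layer as a resistance in series:
  R_carbon steel = (1/1.06 − 1/1.08)/(4πk) = 0.01747/(4π·44.3) = 3.138×10^-5 K/W
  R_cellular glass = (1/1.08 − 1/1.30)/(4πk) = 0.1567/(4π·0.0609) = 0.2048 K/W
  R_phenolic foam = (1/1.30 − 1/1.83)/(4πk) = 0.2228/(4π·0.0188) = 0.9430 K/W
ΣR = 3.138×10^-5 + 0.2048 + 0.9430 = 1.148 K/W
Q = ΔT/ΣR = (-182 °C − 22.7 °C)/1.148 = -178.3 W
From the inner boundary to the cellular glass/phenolic foam interface, ΣR_partial = 0.2048 K/W.
T_interface = T_in − Q·ΣR_partial = -182 °C − (-178.3)(0.2048) = -145 °C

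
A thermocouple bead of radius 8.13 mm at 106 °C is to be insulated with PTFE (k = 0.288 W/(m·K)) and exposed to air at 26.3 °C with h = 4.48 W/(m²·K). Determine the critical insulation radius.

For a sphere, r_cr = 2k_ins/h = 2·0.288/4.48 = 0.129 m = 12.9 cm

r_cr = 12.9 cm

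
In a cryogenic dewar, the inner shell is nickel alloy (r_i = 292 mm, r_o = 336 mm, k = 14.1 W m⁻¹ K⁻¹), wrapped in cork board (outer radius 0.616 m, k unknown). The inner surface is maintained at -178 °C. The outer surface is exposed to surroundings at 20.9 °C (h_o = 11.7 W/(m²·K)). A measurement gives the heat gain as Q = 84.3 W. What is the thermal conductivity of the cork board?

k = 0.0460 W/m·K

ΣR = ΔT/Q = |-178 − 20.9|/84.3 = 2.359 K/W
Known resistances:
  R_nickel alloy = (1/0.292 − 1/0.336)/(4πk) = 0.4485/(4π·14.1) = 0.002531 K/W
  R_conv,out = 1/(4πr²h) = 1/(4π·0.616²·11.7) = 0.01792 K/W
R_cork board = ΣR − ΣR_known = 2.359 − 0.02045 = 2.339 K/W
(1/r₁−1/r₂)/(4πk) = 2.339 ⇒ k = 1.353/(4π·2.339) = 0.0460 W/m·K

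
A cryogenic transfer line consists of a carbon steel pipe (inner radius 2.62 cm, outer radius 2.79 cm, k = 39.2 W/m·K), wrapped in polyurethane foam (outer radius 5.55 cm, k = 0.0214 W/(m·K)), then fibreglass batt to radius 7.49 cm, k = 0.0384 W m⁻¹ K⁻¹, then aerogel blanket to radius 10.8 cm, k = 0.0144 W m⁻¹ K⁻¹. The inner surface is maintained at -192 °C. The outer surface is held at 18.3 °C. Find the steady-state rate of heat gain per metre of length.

Treat each layer as a resistance in series:
  R'_carbon steel = ln(0.0279/0.0262)/(2πk) = 0.06287/(2π·39.2) = 2.552×10^-4 m·K/W
  R'_polyurethane foam = ln(0.0555/0.0279)/(2πk) = 0.6878/(2π·0.0214) = 5.115 m·K/W
  R'_fibreglass batt = ln(0.0749/0.0555)/(2πk) = 0.2998/(2π·0.0384) = 1.242 m·K/W
  R'_aerogel blanket = ln(0.108/0.0749)/(2πk) = 0.3660/(2π·0.0144) = 4.045 m·K/W
ΣR = 2.552×10^-4 + 5.115 + 1.242 + 4.045 = 10.40 m·K/W
Q' = ΔT/ΣR = (-192 °C − 18.3 °C)/10.40 = -20.2 W/m
(Negative Q' ⇒ heat flows inward; heat gain = 20.2 W/m.)

Q' = 20.2 W/m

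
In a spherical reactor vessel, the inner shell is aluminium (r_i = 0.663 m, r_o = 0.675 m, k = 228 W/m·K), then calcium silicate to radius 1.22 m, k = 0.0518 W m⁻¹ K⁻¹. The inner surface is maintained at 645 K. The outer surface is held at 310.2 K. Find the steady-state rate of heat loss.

Q = 329 W

Series thermal resistances, inner to outer:
  R_aluminium = (1/0.663 − 1/0.675)/(4πk) = 0.02681/(4π·228) = 9.359×10^-6 K/W
  R_calcium silicate = (1/0.675 − 1/1.22)/(4πk) = 0.6618/(4π·0.0518) = 1.017 K/W
ΣR = 9.359×10^-6 + 1.017 = 1.017 K/W
Q = ΔT/ΣR = (645 K − 310.2 K)/1.017 = 329 W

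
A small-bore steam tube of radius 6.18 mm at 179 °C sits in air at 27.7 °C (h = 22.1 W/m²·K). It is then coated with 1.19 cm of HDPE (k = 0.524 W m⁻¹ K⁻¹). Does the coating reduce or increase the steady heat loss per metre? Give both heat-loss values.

Critical radius for a cylinder: r_cr = k/h = 0.0237 m = 2.37 cm.
Outer radius after coating: r₂ = 0.00618 + 0.0119 = 0.01808 m.
Since r₁ < r_cr and r₂ ≤ r_cr, the coating moves toward the maximum at r_cr — heat loss rises.
Bare: R = 1/(2πr₁h) = 1.165 m·K/W; Q = 151.3/1.165 = 130 W/m.
Coated: R = R_cond + R_conv = 0.7244 m·K/W; Q = 151.3/0.7244 = 209 W/m.

increases: 130 → 209 W/m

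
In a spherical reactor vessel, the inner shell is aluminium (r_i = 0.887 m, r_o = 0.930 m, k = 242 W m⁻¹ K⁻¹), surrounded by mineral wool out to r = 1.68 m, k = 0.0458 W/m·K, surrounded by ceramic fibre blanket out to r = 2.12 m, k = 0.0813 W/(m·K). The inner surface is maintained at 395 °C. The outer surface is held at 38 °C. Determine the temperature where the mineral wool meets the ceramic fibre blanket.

Series thermal resistances, inner to outer:
  R_aluminium = (1/0.887 − 1/0.930)/(4πk) = 0.05213/(4π·242) = 1.714×10^-5 K/W
  R_mineral wool = (1/0.930 − 1/1.68)/(4πk) = 0.4800/(4π·0.0458) = 0.8341 K/W
  R_ceramic fibre blanket = (1/1.68 − 1/2.12)/(4πk) = 0.1235/(4π·0.0813) = 0.1209 K/W
ΣR = 1.714×10^-5 + 0.8341 + 0.1209 = 0.9550 K/W
Q = ΔT/ΣR = (395 °C − 38 °C)/0.9550 = 373.8 W
From the inner boundary to the mineral wool/ceramic fibre blanket interface, ΣR_partial = 0.8341 K/W.
T_interface = T_in − Q·ΣR_partial = 395 °C − (373.8)(0.8341) = 83.2 °C

T = 83.2 °C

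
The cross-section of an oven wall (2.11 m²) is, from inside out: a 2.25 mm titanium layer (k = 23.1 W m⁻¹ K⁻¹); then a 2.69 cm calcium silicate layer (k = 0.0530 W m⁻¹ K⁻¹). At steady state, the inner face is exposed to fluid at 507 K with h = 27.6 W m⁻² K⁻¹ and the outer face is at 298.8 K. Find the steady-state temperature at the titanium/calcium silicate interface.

T = 493 K

Resistance network (inner→outer):
  R_conv,in = 1/(hA) = 1/(27.6·2.11) = 0.01717 K/W
  R_titanium = L/(kA) = 0.00225/(23.1·2.11) = 4.616×10^-5 K/W
  R_calcium silicate = L/(kA) = 0.0269/(0.0530·2.11) = 0.2405 K/W
ΣR = 0.01717 + 4.616×10^-5 + 0.2405 = 0.2577 K/W
Q = ΔT/ΣR = (507 K − 298.8 K)/0.2577 = 807.9 W
From the inner boundary to the titanium/calcium silicate interface, ΣR_partial = 0.01722 K/W.
T_interface = T_in − Q·ΣR_partial = 507 K − (807.9)(0.01722) = 493 K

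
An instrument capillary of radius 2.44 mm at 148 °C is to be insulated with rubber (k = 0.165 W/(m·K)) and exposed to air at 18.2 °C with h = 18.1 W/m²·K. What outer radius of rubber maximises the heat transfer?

r_cr = 0.912 cm

For a cylinder, r_cr = k_ins/h = 0.165/18.1 = 0.00912 m = 0.912 cm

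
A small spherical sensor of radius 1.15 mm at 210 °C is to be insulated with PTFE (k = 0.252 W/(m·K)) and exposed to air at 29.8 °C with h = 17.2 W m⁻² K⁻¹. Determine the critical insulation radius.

For a sphere, r_cr = 2k_ins/h = 2·0.252/17.2 = 0.0293 m = 2.93 cm

r_cr = 2.93 cm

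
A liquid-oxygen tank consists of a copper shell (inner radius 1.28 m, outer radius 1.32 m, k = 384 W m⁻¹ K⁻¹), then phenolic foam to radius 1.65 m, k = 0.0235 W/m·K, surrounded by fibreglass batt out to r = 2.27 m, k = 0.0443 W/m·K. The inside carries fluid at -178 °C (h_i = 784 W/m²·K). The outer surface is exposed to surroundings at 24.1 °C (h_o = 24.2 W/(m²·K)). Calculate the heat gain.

Q = 249 W

Series thermal resistances, inner to outer:
  R_conv,in = 1/(4πr²h) = 1/(4π·1.28²·784) = 6.195×10^-5 K/W
  R_copper = (1/1.28 − 1/1.32)/(4πk) = 0.02367/(4π·384) = 4.906×10^-6 K/W
  R_phenolic foam = (1/1.32 − 1/1.65)/(4πk) = 0.1515/(4π·0.0235) = 0.5131 K/W
  R_fibreglass batt = (1/1.65 − 1/2.27)/(4πk) = 0.1655/(4π·0.0443) = 0.2974 K/W
  R_conv,out = 1/(4πr²h) = 1/(4π·2.27²·24.2) = 6.382×10^-4 K/W
ΣR = 6.195×10^-5 + 4.906×10^-6 + 0.5131 + 0.2974 + 6.382×10^-4 = 0.8112 K/W
Q = ΔT/ΣR = (-178 °C − 24.1 °C)/0.8112 = -249 W
(Negative Q ⇒ heat flows inward; heat gain = 249 W.)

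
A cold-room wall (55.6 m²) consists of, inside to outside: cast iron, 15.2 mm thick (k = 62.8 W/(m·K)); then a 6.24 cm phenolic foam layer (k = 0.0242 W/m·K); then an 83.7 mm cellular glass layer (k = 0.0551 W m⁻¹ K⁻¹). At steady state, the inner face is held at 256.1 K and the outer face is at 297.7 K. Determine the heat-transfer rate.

Resistance network (inner→outer):
  R_cast iron = L/(kA) = 0.0152/(62.8·55.6) = 4.353×10^-6 K/W
  R_phenolic foam = L/(kA) = 0.0624/(0.0242·55.6) = 0.04638 K/W
  R_cellular glass = L/(kA) = 0.0837/(0.0551·55.6) = 0.02732 K/W
ΣR = 4.353×10^-6 + 0.04638 + 0.02732 = 0.07370 K/W
Q = ΔT/ΣR = (256.1 K − 297.7 K)/0.07370 = -564 W
(Negative Q ⇒ heat flows inward; heat gain = 564 W.)

Q = 564 W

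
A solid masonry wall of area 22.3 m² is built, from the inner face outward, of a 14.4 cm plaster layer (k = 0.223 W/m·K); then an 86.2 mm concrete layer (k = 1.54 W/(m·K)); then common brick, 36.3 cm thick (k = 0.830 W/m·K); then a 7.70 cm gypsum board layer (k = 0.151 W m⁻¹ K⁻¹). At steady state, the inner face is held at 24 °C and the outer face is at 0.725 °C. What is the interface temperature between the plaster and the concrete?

T = 14.9 °C

Resistance network (inner→outer):
  R_plaster = L/(kA) = 0.144/(0.223·22.3) = 0.02896 K/W
  R_concrete = L/(kA) = 0.0862/(1.54·22.3) = 0.002510 K/W
  R_common brick = L/(kA) = 0.363/(0.830·22.3) = 0.01961 K/W
  R_gypsum board = L/(kA) = 0.0770/(0.151·22.3) = 0.02287 K/W
ΣR = 0.02896 + 0.002510 + 0.01961 + 0.02287 = 0.07395 K/W
Q = ΔT/ΣR = (24 °C − 0.725 °C)/0.07395 = 314.7 W
From the inner boundary to the plaster/concrete interface, ΣR_partial = 0.02896 K/W.
T_interface = T_in − Q·ΣR_partial = 24 °C − (314.7)(0.02896) = 14.9 °C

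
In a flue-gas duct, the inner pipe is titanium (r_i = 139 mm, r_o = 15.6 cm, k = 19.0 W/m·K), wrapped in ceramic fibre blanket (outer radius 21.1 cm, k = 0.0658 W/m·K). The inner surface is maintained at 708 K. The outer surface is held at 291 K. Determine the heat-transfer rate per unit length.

Treat each layer as a resistance in series:
  R'_titanium = ln(0.156/0.139)/(2πk) = 0.1154/(2π·19.0) = 9.665×10^-4 m·K/W
  R'_ceramic fibre blanket = ln(0.211/0.156)/(2πk) = 0.3020/(2π·0.0658) = 0.7305 m·K/W
ΣR = 9.665×10^-4 + 0.7305 = 0.7315 m·K/W
Q' = ΔT/ΣR = (708 K − 291 K)/0.7315 = 570 W/m

Q' = 570 W/m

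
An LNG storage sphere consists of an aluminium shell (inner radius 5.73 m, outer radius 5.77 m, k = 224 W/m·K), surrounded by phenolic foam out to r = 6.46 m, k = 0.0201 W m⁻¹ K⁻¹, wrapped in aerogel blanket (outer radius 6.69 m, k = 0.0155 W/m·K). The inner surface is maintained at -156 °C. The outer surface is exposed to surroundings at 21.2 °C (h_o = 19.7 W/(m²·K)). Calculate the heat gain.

Series thermal resistances, inner to outer:
  R_aluminium = (1/5.73 − 1/5.77)/(4πk) = 0.001210/(4π·224) = 4.298×10^-7 K/W
  R_phenolic foam = (1/5.77 − 1/6.46)/(4πk) = 0.01851/(4π·0.0201) = 0.07329 K/W
  R_aerogel blanket = (1/6.46 − 1/6.69)/(4πk) = 0.005322/(4π·0.0155) = 0.02732 K/W
  R_conv,out = 1/(4πr²h) = 1/(4π·6.69²·19.7) = 9.026×10^-5 K/W
ΣR = 4.298×10^-7 + 0.07329 + 0.02732 + 9.026×10^-5 = 0.1007 K/W
Q = ΔT/ΣR = (-156 °C − 21.2 °C)/0.1007 = -1760 W
(Negative Q ⇒ heat flows inward; heat gain = 1760 W.)

Q = 1760 W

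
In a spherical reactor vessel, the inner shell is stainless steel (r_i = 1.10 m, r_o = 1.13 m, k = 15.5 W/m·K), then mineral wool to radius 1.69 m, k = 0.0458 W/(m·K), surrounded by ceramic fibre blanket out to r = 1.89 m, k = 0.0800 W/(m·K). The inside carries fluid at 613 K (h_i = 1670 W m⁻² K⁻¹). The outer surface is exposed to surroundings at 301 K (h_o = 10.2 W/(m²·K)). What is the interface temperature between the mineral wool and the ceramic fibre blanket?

Treat each layer as a resistance in series:
  R_conv,in = 1/(4πr²h) = 1/(4π·1.10²·1670) = 3.938×10^-5 K/W
  R_stainless steel = (1/1.10 − 1/1.13)/(4πk) = 0.02414/(4π·15.5) = 1.239×10^-4 K/W
  R_mineral wool = (1/1.13 − 1/1.69)/(4πk) = 0.2932/(4π·0.0458) = 0.5095 K/W
  R_ceramic fibre blanket = (1/1.69 − 1/1.89)/(4πk) = 0.06262/(4π·0.0800) = 0.06228 K/W
  R_conv,out = 1/(4πr²h) = 1/(4π·1.89²·10.2) = 0.002184 K/W
ΣR = 3.938×10^-5 + 1.239×10^-4 + 0.5095 + 0.06228 + 0.002184 = 0.5741 K/W
Q = ΔT/ΣR = (613 K − 301 K)/0.5741 = 543.5 W
From the inner boundary to the mineral wool/ceramic fibre blanket interface, ΣR_partial = 0.5097 K/W.
T_interface = T_in − Q·ΣR_partial = 613 K − (543.5)(0.5097) = 336.0 K

T = 336.0 K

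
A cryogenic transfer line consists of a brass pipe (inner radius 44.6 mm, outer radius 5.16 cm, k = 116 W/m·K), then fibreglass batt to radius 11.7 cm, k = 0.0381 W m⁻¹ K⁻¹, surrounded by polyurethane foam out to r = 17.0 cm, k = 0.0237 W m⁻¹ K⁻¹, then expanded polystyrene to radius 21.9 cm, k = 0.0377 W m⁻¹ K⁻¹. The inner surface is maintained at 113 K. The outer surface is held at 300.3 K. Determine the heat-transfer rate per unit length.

Resistance network (inner→outer):
  R'_brass = ln(0.0516/0.0446)/(2πk) = 0.1458/(2π·116) = 2.000×10^-4 m·K/W
  R'_fibreglass batt = ln(0.117/0.0516)/(2πk) = 0.8187/(2π·0.0381) = 3.420 m·K/W
  R'_polyurethane foam = ln(0.170/0.117)/(2πk) = 0.3736/(2π·0.0237) = 2.509 m·K/W
  R'_expanded polystyrene = ln(0.219/0.170)/(2πk) = 0.2533/(2π·0.0377) = 1.069 m·K/W
ΣR = 2.000×10^-4 + 3.420 + 2.509 + 1.069 = 6.998 m·K/W
Q' = ΔT/ΣR = (113 K − 300.3 K)/6.998 = -26.8 W/m
(Negative Q' ⇒ heat flows inward; heat gain = 26.8 W/m.)

Q' = 26.8 W/m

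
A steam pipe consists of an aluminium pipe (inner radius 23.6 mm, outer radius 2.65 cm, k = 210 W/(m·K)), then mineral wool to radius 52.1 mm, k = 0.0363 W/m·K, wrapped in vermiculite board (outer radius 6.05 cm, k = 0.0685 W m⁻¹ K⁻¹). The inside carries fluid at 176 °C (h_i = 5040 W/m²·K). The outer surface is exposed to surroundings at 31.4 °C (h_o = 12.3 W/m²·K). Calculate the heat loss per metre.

Resistance network (inner→outer):
  R'_conv,in = 1/(2πr h) = 1/(2π·0.0236·5040) = 0.001338 m·K/W
  R'_aluminium = ln(0.0265/0.0236)/(2πk) = 0.1159/(2π·210) = 8.784×10^-5 m·K/W
  R'_mineral wool = ln(0.0521/0.0265)/(2πk) = 0.6760/(2π·0.0363) = 2.964 m·K/W
  R'_vermiculite board = ln(0.0605/0.0521)/(2πk) = 0.1495/(2π·0.0685) = 0.3473 m·K/W
  R'_conv,out = 1/(2πr h) = 1/(2π·0.0605·12.3) = 0.2139 m·K/W
ΣR = 0.001338 + 8.784×10^-5 + 2.964 + 0.3473 + 0.2139 = 3.527 m·K/W
Q' = ΔT/ΣR = (176 °C − 31.4 °C)/3.527 = 41.0 W/m

Q' = 41.0 W/m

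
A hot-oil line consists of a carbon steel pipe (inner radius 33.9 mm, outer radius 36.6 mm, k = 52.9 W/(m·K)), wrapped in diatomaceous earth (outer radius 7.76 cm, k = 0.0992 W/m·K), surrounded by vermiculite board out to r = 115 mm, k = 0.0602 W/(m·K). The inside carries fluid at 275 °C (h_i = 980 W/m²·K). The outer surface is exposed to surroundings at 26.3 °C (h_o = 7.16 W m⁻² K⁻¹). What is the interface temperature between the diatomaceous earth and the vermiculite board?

T = 152 °C

Resistance network (inner→outer):
  R'_conv,in = 1/(2πr h) = 1/(2π·0.0339·980) = 0.004791 m·K/W
  R'_carbon steel = ln(0.0366/0.0339)/(2πk) = 0.07663/(2π·52.9) = 2.306×10^-4 m·K/W
  R'_diatomaceous earth = ln(0.0776/0.0366)/(2πk) = 0.7515/(2π·0.0992) = 1.206 m·K/W
  R'_vermiculite board = ln(0.115/0.0776)/(2πk) = 0.3934/(2π·0.0602) = 1.040 m·K/W
  R'_conv,out = 1/(2πr h) = 1/(2π·0.115·7.16) = 0.1933 m·K/W
ΣR = 0.004791 + 2.306×10^-4 + 1.206 + 1.040 + 0.1933 = 2.444 m·K/W
Q' = ΔT/ΣR = (275 °C − 26.3 °C)/2.444 = 101.8 W/m
From the inner boundary to the diatomaceous earth/vermiculite board interface, ΣR_partial = 1.211 m·K/W.
T_interface = T_in − Q'·ΣR_partial = 275 °C − (101.8)(1.211) = 152 °C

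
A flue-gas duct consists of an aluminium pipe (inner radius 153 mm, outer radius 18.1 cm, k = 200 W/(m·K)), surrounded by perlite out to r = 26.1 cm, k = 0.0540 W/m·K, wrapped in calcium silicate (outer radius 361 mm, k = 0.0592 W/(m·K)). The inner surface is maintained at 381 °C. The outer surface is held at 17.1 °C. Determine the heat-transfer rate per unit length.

Q' = 187 W/m

Resistance network (inner→outer):
  R'_aluminium = ln(0.181/0.153)/(2πk) = 0.1681/(2π·200) = 1.337×10^-4 m·K/W
  R'_perlite = ln(0.261/0.181)/(2πk) = 0.3660/(2π·0.0540) = 1.079 m·K/W
  R'_calcium silicate = ln(0.361/0.261)/(2πk) = 0.3244/(2π·0.0592) = 0.8720 m·K/W
ΣR = 1.337×10^-4 + 1.079 + 0.8720 = 1.951 m·K/W
Q' = ΔT/ΣR = (381 °C − 17.1 °C)/1.951 = 187 W/m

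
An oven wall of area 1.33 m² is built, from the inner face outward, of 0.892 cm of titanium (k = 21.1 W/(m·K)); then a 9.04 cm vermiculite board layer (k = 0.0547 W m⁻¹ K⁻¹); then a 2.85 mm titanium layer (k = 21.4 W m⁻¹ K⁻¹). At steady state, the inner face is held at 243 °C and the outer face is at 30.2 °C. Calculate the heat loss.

Q = 171 W

Resistance network (inner→outer):
  R_titanium = L/(kA) = 0.00892/(21.1·1.33) = 3.179×10^-4 K/W
  R_vermiculite board = L/(kA) = 0.0904/(0.0547·1.33) = 1.243 K/W
  R_titanium = L/(kA) = 0.00285/(21.4·1.33) = 1.001×10^-4 K/W
ΣR = 3.179×10^-4 + 1.243 + 1.001×10^-4 = 1.243 K/W
Q = ΔT/ΣR = (243 °C − 30.2 °C)/1.243 = 171 W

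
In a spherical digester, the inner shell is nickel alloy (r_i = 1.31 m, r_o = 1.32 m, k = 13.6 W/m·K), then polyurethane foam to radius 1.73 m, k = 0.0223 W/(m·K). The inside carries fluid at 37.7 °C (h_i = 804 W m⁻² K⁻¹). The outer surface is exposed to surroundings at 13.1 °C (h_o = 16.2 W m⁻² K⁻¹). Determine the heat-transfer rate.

Q = 38.3 W

Treat each layer as a resistance in series:
  R_conv,in = 1/(4πr²h) = 1/(4π·1.31²·804) = 5.768×10^-5 K/W
  R_nickel alloy = (1/1.31 − 1/1.32)/(4πk) = 0.005783/(4π·13.6) = 3.384×10^-5 K/W
  R_polyurethane foam = (1/1.32 − 1/1.73)/(4πk) = 0.1795/(4π·0.0223) = 0.6407 K/W
  R_conv,out = 1/(4πr²h) = 1/(4π·1.73²·16.2) = 0.001641 K/W
ΣR = 5.768×10^-5 + 3.384×10^-5 + 0.6407 + 0.001641 = 0.6424 K/W
Q = ΔT/ΣR = (37.7 °C − 13.1 °C)/0.6424 = 38.3 W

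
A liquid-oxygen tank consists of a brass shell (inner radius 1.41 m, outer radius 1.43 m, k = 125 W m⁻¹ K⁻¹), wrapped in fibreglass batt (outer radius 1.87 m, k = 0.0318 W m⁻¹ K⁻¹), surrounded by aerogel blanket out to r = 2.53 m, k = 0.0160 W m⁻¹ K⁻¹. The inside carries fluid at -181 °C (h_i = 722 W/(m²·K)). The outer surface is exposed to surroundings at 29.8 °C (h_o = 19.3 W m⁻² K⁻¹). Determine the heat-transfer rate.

Q = 191 W

Resistance network (inner→outer):
  R_conv,in = 1/(4πr²h) = 1/(4π·1.41²·722) = 5.544×10^-5 K/W
  R_brass = (1/1.41 − 1/1.43)/(4πk) = 0.009919/(4π·125) = 6.315×10^-6 K/W
  R_fibreglass batt = (1/1.43 − 1/1.87)/(4πk) = 0.1645/(4π·0.0318) = 0.4118 K/W
  R_aerogel blanket = (1/1.87 − 1/2.53)/(4πk) = 0.1395/(4π·0.0160) = 0.6938 K/W
  R_conv,out = 1/(4πr²h) = 1/(4π·2.53²·19.3) = 6.442×10^-4 K/W
ΣR = 5.544×10^-5 + 6.315×10^-6 + 0.4118 + 0.6938 + 6.442×10^-4 = 1.106 K/W
Q = ΔT/ΣR = (-181 °C − 29.8 °C)/1.106 = -191 W
(Negative Q ⇒ heat flows inward; heat gain = 191 W.)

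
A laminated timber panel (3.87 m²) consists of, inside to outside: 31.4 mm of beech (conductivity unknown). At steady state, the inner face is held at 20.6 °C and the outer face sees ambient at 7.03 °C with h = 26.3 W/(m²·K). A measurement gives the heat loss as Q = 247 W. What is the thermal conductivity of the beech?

k = 0.180 W/m·K

ΣR = ΔT/Q = |20.6 − 7.03|/247 = 0.05494 K/W
Known resistances:
  R_conv,out = 1/(hA) = 1/(26.3·3.87) = 0.009825 K/W
R_beech = ΣR − ΣR_known = 0.05494 − 0.009825 = 0.04512 K/W
L/(kA) = 0.04512 ⇒ k = 0.0314/(0.04512·3.87) = 0.180 W/m·K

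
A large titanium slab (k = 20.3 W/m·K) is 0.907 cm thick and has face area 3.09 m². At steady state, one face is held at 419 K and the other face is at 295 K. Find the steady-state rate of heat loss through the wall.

Q = kA·ΔT/L = 20.3 × 3.09 × |419 K − 295 K| / 0.00907 = 8.58×10^5 W

Q = 858 kW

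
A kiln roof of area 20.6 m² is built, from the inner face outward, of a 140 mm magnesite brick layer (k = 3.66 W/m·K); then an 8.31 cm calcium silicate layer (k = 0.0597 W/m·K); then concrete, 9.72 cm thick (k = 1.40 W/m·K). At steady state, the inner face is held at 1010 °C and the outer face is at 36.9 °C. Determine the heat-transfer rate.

Q = 13.4 kW

Resistance network (inner→outer):
  R_magnesite brick = L/(kA) = 0.140/(3.66·20.6) = 0.001857 K/W
  R_calcium silicate = L/(kA) = 0.0831/(0.0597·20.6) = 0.06757 K/W
  R_concrete = L/(kA) = 0.0972/(1.40·20.6) = 0.003370 K/W
ΣR = 0.001857 + 0.06757 + 0.003370 = 0.07280 K/W
Q = ΔT/ΣR = (1010 °C − 36.9 °C)/0.07280 = 13400 W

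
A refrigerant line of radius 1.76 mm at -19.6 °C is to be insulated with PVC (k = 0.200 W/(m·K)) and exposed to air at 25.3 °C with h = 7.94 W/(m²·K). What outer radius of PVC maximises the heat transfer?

r_cr = 2.52 cm

For a cylinder, r_cr = k_ins/h = 0.200/7.94 = 0.0252 m = 2.52 cm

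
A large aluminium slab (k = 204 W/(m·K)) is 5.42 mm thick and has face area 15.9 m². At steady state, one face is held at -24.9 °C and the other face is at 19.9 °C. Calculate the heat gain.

Q = 26800 kW

Q = kA·ΔT/L = 204 × 15.9 × |-24.9 °C − 19.9 °C| / 0.00542 = 2.68×10^7 W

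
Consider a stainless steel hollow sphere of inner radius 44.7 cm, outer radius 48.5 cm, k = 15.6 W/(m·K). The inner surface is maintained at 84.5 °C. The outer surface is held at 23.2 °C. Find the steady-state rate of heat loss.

Q = 68.6 kW

Q = 4πk·ΔT/(1/r₁ − 1/r₂) = 4π × 15.6 × 61.3 / (1/0.447 − 1/0.485) = 68600 W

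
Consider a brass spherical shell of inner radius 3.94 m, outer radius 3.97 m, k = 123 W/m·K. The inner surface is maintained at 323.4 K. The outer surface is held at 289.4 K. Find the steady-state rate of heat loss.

Q = 27400 kW

Q = 4πk·ΔT/(1/r₁ − 1/r₂) = 4π × 123 × 34 / (1/3.94 − 1/3.97) = 2.74×10^7 W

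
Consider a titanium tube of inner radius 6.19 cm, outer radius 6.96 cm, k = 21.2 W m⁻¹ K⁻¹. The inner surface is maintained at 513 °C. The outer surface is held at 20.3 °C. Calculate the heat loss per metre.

Q' = 5.60×10^5 W/m

Q' = 2πk·ΔT/ln(r₂/r₁) = 2π × 21.2 × 492.7 / ln(0.0696/0.0619) = 5.60×10^5 W/m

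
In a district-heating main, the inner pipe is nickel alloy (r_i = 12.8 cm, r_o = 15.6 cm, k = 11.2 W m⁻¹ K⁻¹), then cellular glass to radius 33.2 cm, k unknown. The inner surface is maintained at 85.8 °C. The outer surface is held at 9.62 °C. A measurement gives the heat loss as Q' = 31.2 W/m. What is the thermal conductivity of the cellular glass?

k = 0.0493 W/m·K

ΣR = ΔT/Q' = |85.8 − 9.62|/31.2 = 2.442 m·K/W
Known resistances:
  R'_nickel alloy = ln(0.156/0.128)/(2πk) = 0.1978/(2π·11.2) = 0.002811 m·K/W
R_cellular glass = ΣR − ΣR_known = 2.442 − 0.002811 = 2.439 m·K/W
ln(r₂/r₁)/(2πk) = 2.439 ⇒ k = 0.7553/(2π·2.439) = 0.0493 W/m·K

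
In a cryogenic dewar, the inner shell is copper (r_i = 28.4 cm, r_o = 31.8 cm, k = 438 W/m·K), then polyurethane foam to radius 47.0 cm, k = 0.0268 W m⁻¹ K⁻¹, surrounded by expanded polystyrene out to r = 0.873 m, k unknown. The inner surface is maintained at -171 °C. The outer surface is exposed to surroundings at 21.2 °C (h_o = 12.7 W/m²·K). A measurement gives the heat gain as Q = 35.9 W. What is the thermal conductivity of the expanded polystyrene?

k = 0.0336 W/m·K

ΣR = ΔT/Q = |-171 − 21.2|/35.9 = 5.354 K/W
Known resistances:
  R_copper = (1/0.284 − 1/0.318)/(4πk) = 0.3765/(4π·438) = 6.840×10^-5 K/W
  R_polyurethane foam = (1/0.318 − 1/0.470)/(4πk) = 1.017/(4π·0.0268) = 3.020 K/W
  R_conv,out = 1/(4πr²h) = 1/(4π·0.873²·12.7) = 0.008222 K/W
R_expanded polystyrene = ΣR − ΣR_known = 5.354 − 3.028 = 2.326 K/W
(1/r₁−1/r₂)/(4πk) = 2.326 ⇒ k = 0.9822/(4π·2.326) = 0.0336 W/m·K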